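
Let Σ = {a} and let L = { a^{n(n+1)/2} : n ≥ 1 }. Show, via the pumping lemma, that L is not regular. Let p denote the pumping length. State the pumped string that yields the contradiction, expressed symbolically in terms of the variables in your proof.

a^{p(p+1)/2+k}

Toward a contradiction, assume L is regular with pumping length p.
Take w = a^{p(p+1)/2} ∈ L with |w| = p(p+1)/2 ≥ p.
Write w = xyz as guaranteed by the lemma, with |xy| ≤ p and |y| > 0.
Then y = a^k for some k with 1 ≤ k ≤ p.
Pump with i = 2: xy^2z = a^{p(p+1)/2+k}. Since 1 ≤ k ≤ p, p(p+1)/2 < p(p+1)/2+k ≤ p(p+1)/2+p < (p+1)(p+2)/2, so p(p+1)/2+k is strictly between consecutive triangular numbers. So xy^2z ∉ L.
This is a contradiction; hence L is not regular.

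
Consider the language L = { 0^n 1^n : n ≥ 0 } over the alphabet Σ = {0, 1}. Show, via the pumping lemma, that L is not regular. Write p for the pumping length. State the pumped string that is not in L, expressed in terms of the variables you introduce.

0^{p+k} 1^p

Assume L is regular. Let p be the pumping length given by the pumping lemma.
Take w = 0^p 1^p. Then w ∈ L and |w| = 2p ≥ p.
Write w = xyz as guaranteed by the lemma, with |xy| ≤ p and |y| ≥ 1.
The first p characters of w are 0's, so xy (and hence y) consists only of 0's. Write y = 0^k, 1 ≤ k ≤ p.
Pump with i = 2: xy^2z = 0^{p+k} 1^p. For this to lie in L we would need p = p+k, which forces k = 0. But k ≥ 1, so xy^2z ∉ L.
Contradiction. Therefore L is not regular.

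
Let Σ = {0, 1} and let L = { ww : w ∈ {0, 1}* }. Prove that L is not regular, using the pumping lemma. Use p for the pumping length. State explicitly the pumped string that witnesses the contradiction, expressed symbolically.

Suppose for contradiction that L is regular, and let p be the pumping length.
Take w = 0^p 1^p 0^p 1^p = uu where u = 0^p1^p; then w ∈ L and |w| = 4p ≥ p.
Write w = xyz as guaranteed by the lemma, with |xy| ≤ p and y is nonempty.
Because |xy| ≤ p and w begins with p copies of 0, we have y = 0^k with 1 ≤ k ≤ p.
Pump with i = 2: xy^2z = 0^{p+k} 1^p 0^p 1^p, of length 4p+k. Suppose this equals vv. The string starts with 0 and ends with 1, so v does too; thus the boundary between the two copies of v is a 1→0 transition. There is exactly one such transition, at position 2p+k, so |v| = 2p+k and |vv| = 4p+2k ≠ 4p+k since k ≥ 1. So xy^2z ∉ L.
This contradicts the pumping lemma, so L is not regular.

0^{p+k} 1^p 0^p 1^p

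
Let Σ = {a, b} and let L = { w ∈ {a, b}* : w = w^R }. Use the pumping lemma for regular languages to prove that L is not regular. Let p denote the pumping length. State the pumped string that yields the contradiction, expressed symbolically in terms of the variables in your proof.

Assume L is regular; let p be its pumping constant.
Take w = a^p b a^p, a palindrome of length 2p+1 ≥ p.
By the pumping lemma, w = xyz with |xy| ≤ p and |y| ≥ 1.
Since the first p symbols of w are all a's and |xy| ≤ p, y lies entirely in the leading a-block: y = a^k for some k with 1 ≤ k ≤ p.
Pump with i = 2: xy^2z = a^{p+k} b a^p. Its reverse is a^p b a^{p+k}, which differs from xy^2z since k ≥ 1. So xy^2z is not a palindrome and xy^2z ∉ L.
Contradiction. Therefore L is not regular.

a^{p+k} b a^p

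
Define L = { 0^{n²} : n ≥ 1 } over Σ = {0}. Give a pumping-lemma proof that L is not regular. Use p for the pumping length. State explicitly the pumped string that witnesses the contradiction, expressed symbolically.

0^{p²+k}

Assume L is regular. Let p be the pumping length given by the pumping lemma.
Take w = 0^{p²} ∈ L with |w| = p² ≥ p.
Write w = xyz as guaranteed by the lemma, with |xy| ≤ p and y is nonempty.
Then y = 0^k for some k with 1 ≤ k ≤ p.
Pump with i = 2: xy^2z = 0^{p²+k}. Since 1 ≤ k ≤ p, p² < p²+k ≤ p²+p < (p+1)², so p²+k lies strictly between consecutive squares and is not a perfect square. So xy^2z ∉ L.
Contradiction. Therefore L is not regular.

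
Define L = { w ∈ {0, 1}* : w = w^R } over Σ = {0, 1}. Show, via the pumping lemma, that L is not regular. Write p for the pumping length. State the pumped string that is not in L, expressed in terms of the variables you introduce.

0^{p+k} 1 0^p

Suppose for contradiction that L is regular, and let p be the pumping length.
Take w = 0^p 1 0^p, a palindrome of length 2p+1 ≥ p.
Write w = xyz as guaranteed by the lemma, with |xy| ≤ p and y is nonempty.
Since the first p symbols of w are all 0's and |xy| ≤ p, y lies entirely in the leading 0-block: y = 0^k for some k with 1 ≤ k ≤ p.
Pump with i = 2: xy^2z = 0^{p+k} 1 0^p. Its reverse is 0^p 1 0^{p+k}, which differs from xy^2z since k ≥ 1. So xy^2z is not a palindrome and xy^2z ∉ L.
This contradicts the pumping lemma, so L is not regular.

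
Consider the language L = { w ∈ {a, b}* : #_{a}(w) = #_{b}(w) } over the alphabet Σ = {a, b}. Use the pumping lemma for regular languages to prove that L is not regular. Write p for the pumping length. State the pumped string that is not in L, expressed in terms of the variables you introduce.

Toward a contradiction, assume L is regular with pumping length p.
Choose w = a^p b^p ∈ L with |w| = 2p ≥ p.
By the pumping lemma, w = xyz with |xy| ≤ p and y is nonempty.
Because |xy| ≤ p and w begins with p copies of a, we have y = a^k with 1 ≤ k ≤ p.
Pump with i = 2: xy^2z = a^{p+k} b^p has p+k occurrences of a but only p of b. Since k ≥ 1 the counts differ, so xy^2z ∉ L.
This is a contradiction; hence L is not regular.

a^{p+k} b^p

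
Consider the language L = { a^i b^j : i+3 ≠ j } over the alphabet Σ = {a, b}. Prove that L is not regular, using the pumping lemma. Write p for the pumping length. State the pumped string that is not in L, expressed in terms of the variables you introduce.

a^{p+p!} b^{p+p!+3}

Assume L is regular. Let p be the pumping length given by the pumping lemma.
Choose w = a^p b^{p+p!+3}. Since p ≠ (p+p!+3)-3 = p+p!, w ∈ L; and |w| ≥ p.
By the pumping lemma, w = xyz with |xy| ≤ p and y is nonempty.
The first p characters of w are a's, so xy (and hence y) consists only of a's. Write y = a^k, 1 ≤ k ≤ p.
Since 1 ≤ k ≤ p, k divides p!; set t = 1 + p!/k. Then xy^t z has p + (p!/k)·k = p + p! copies of a. Now the a-count is p+p! and (b-count)-3 = (p+p!+3)-3 = p+p!, so i+3 ≠ j fails. So xy^t z = a^{p+p!} b^{p+p!+3} ∉ L.
This is a contradiction; hence L is not regular.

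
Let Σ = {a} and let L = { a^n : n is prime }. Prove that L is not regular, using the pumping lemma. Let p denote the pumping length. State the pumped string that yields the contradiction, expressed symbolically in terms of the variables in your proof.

Suppose for contradiction that L is regular, and let p be the pumping length.
Let q be a prime with q ≥ p+2 (infinitely many primes exist), and take w = a^q ∈ L with |w| = q ≥ p.
By the pumping lemma, w = xyz with |xy| ≤ p and y is nonempty.
Then y = a^k for some k with 1 ≤ k ≤ p.
Since 1 ≤ k ≤ p, |xz| = q-k. Pump with i = q+1: |xy^{q+1}z| = (q-k)+(q+1)k = q+qk = q(1+k), which is composite (both factors ≥ 2). So xy^{q+1}z = a^{q(1+k)} ∉ L.
Contradiction. Therefore L is not regular.

a^{q(1+k)}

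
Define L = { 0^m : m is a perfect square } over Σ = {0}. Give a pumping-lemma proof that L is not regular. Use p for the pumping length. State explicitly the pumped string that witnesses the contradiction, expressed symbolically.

0^{p²+k}

Assume L is regular. Let p be the pumping length given by the pumping lemma.
Take w = 0^{p²} ∈ L with |w| = p² ≥ p.
Write w = xyz as guaranteed by the lemma, with |xy| ≤ p and y is nonempty.
Then y = 0^k for some k with 1 ≤ k ≤ p.
Pump with i = 2: xy^2z = 0^{p²+k}. Since 1 ≤ k ≤ p, p² < p²+k ≤ p²+p < (p+1)², so p²+k lies strictly between consecutive squares and is not a perfect square. So xy^2z ∉ L.
Contradiction. Therefore L is not regular.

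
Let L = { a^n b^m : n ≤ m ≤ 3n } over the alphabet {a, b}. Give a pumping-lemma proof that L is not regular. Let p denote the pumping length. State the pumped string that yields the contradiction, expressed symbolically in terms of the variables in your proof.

Assume L is regular. Let p be the pumping length given by the pumping lemma.
Take w = a^p b^p ∈ L (since p ≤ p ≤ 3p), with |w| = 2p ≥ p.
Write w = xyz as guaranteed by the lemma, with |xy| ≤ p and |y| > 0.
Because |xy| ≤ p and w begins with p copies of a, we have y = a^k with 1 ≤ k ≤ p.
Pump with i = 2: xy^2z = a^{p+k} b^p. Now n = p+k > p = m, so the condition n ≤ m fails. Thus xy^2z ∉ L.
Contradiction. Therefore L is not regular.

a^{p+k} b^p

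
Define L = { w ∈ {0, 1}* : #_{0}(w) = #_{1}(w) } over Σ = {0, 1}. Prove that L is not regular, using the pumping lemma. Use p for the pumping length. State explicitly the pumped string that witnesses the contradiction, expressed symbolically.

0^{p+k} 1^p

Assume L is regular; let p be its pumping constant.
Choose w = 0^p 1^p ∈ L with |w| = 2p ≥ p.
Write w = xyz as guaranteed by the lemma, with |xy| ≤ p and y is nonempty.
Since the first p symbols of w are all 0's and |xy| ≤ p, y lies entirely in the leading 0-block: y = 0^k for some k with 1 ≤ k ≤ p.
Pump with i = 2: xy^2z = 0^{p+k} 1^p has p+k occurrences of 0 but only p of 1. Since k ≥ 1 the counts differ, so xy^2z ∉ L.
This is a contradiction; hence L is not regular.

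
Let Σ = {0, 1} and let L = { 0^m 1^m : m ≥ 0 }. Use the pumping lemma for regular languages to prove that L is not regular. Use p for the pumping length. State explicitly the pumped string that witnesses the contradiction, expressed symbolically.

Assume L is regular; let p be its pumping constant.
Choose w = 0^p 1^p, which is in L with |w| = 2p ≥ p.
Write w = xyz as guaranteed by the lemma, with |xy| ≤ p and |y| ≥ 1.
The first p characters of w are 0's, so xy (and hence y) consists only of 0's. Write y = 0^k, 1 ≤ k ≤ p.
Pump with i = 2: xy^2z = 0^{p+k} 1^p. For this to lie in L we would need p = p+k, which forces k = 0. But k ≥ 1, so xy^2z ∉ L.
This is a contradiction; hence L is not regular.

0^{p+k} 1^p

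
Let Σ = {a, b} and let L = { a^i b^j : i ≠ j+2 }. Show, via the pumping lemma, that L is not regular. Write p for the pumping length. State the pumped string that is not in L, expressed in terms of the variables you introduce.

Assume L is regular; let p be its pumping constant.
Choose w = a^p b^{p+p!-2}. Since p ≠ (p+p!-2)+2 = p+p!, w ∈ L; and |w| ≥ p.
Write w = xyz as guaranteed by the lemma, with |xy| ≤ p and y is nonempty.
Because |xy| ≤ p and w begins with p copies of a, we have y = a^k with 1 ≤ k ≤ p.
Since 1 ≤ k ≤ p, k divides p!; set t = 1 + p!/k. Then xy^t z has p + (p!/k)·k = p + p! copies of a. Now the a-count is p+p! and (b-count)+2 = (p+p!-2)+2 = p+p!, so i ≠ j+2 fails. So xy^t z = a^{p+p!} b^{p+p!-2} ∉ L.
This contradicts the pumping lemma, so L is not regular.

a^{p+p!} b^{p+p!-2}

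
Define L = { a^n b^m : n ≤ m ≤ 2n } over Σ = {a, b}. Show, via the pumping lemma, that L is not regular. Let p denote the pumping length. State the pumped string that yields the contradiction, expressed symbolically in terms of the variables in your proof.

a^{p+k} b^p

Assume L is regular. Let p be the pumping length given by the pumping lemma.
Take w = a^p b^p ∈ L (since p ≤ p ≤ 2p), with |w| = 2p ≥ p.
The pumping lemma gives a decomposition w = xyz where |xy| ≤ p and y is nonempty.
The first p characters of w are a's, so xy (and hence y) consists only of a's. Write y = a^k, 1 ≤ k ≤ p.
Pump with i = 2: xy^2z = a^{p+k} b^p. Now n = p+k > p = m, so the condition n ≤ m fails. Thus xy^2z ∉ L.
This is a contradiction; hence L is not regular.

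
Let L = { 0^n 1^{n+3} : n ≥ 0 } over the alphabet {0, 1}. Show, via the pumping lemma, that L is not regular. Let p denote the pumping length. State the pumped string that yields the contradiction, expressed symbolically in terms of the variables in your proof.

0^{p+k} 1^{p+3}

Toward a contradiction, assume L is regular with pumping length p.
Let w = 0^p 1^{p+3} ∈ L; note |w| = 2p+3 ≥ p.
Write w = xyz as guaranteed by the lemma, with |xy| ≤ p and |y| > 0.
Since the first p symbols of w are all 0's and |xy| ≤ p, y lies entirely in the leading 0-block: y = 0^k for some k with 1 ≤ k ≤ p.
Pump with i = 2: xy^2z = 0^{p+k} 1^{p+3}. For this to lie in L we would need p+3 = (p+k)+3, which forces k = 0. But k ≥ 1, so xy^2z ∉ L.
Contradiction. Therefore L is not regular.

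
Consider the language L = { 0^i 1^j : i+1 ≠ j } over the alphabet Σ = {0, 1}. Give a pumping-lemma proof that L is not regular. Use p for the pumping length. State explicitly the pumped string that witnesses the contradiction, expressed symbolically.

0^{p+p!} 1^{p+p!+1}

Suppose for contradiction that L is regular, and let p be the pumping length.
Choose w = 0^p 1^{p+p!+1}. Since p ≠ (p+p!+1)-1 = p+p!, w ∈ L; and |w| ≥ p.
By the pumping lemma, w = xyz with |xy| ≤ p and |y| > 0.
The first p characters of w are 0's, so xy (and hence y) consists only of 0's. Write y = 0^k, 1 ≤ k ≤ p.
Since 1 ≤ k ≤ p, k divides p!; set t = 1 + p!/k. Then xy^t z has p + (p!/k)·k = p + p! copies of 0. Now the 0-count is p+p! and (1-count)-1 = (p+p!+1)-1 = p+p!, so i+1 ≠ j fails. So xy^t z = 0^{p+p!} 1^{p+p!+1} ∉ L.
This is a contradiction; hence L is not regular.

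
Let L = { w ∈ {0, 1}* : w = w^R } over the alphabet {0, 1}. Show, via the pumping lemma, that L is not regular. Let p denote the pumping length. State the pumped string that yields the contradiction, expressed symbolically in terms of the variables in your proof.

0^{p+k} 1 0^p

Suppose for contradiction that L is regular, and let p be the pumping length.
Take w = 0^p 1 0^p, a palindrome of length 2p+1 ≥ p.
Write w = xyz as guaranteed by the lemma, with |xy| ≤ p and y is nonempty.
The first p characters of w are 0's, so xy (and hence y) consists only of 0's. Write y = 0^k, 1 ≤ k ≤ p.
Pump with i = 2: xy^2z = 0^{p+k} 1 0^p. Its reverse is 0^p 1 0^{p+k}, which differs from xy^2z since k ≥ 1. So xy^2z is not a palindrome and xy^2z ∉ L.
This is a contradiction; hence L is not regular.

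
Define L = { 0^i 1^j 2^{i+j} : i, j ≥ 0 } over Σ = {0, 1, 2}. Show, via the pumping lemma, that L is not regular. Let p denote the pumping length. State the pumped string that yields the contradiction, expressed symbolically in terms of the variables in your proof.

0^{p+k} 1^p 2^{2p}

Suppose for contradiction that L is regular, and let p be the pumping length.
Take w = 0^p 1^p 2^{2p} ∈ L (with i=j=p, i+j=2p), |w| = 4p ≥ p.
By the pumping lemma, w = xyz with |xy| ≤ p and y is nonempty.
The first p characters of w are 0's, so xy (and hence y) consists only of 0's. Write y = 0^k, 1 ≤ k ≤ p.
Consider xy^2z = 0^{p+k} 1^p 2^{2p}. Now the 0- and 1-counts sum to 2p+k, but the 2-count is 2p ≠ 2p+k. So xy^2z ∉ L.
Contradiction. Therefore L is not regular.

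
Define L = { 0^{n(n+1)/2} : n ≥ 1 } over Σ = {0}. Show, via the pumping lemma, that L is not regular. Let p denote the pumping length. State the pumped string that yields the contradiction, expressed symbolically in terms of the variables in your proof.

0^{p(p+1)/2+k}

Toward a contradiction, assume L is regular with pumping length p.
Take w = 0^{p(p+1)/2} ∈ L with |w| = p(p+1)/2 ≥ p.
Write w = xyz as guaranteed by the lemma, with |xy| ≤ p and y is nonempty.
Then y = 0^k for some k with 1 ≤ k ≤ p.
Pump with i = 2: xy^2z = 0^{p(p+1)/2+k}. Since 1 ≤ k ≤ p, p(p+1)/2 < p(p+1)/2+k ≤ p(p+1)/2+p < (p+1)(p+2)/2, so p(p+1)/2+k is strictly between consecutive triangular numbers. So xy^2z ∉ L.
Contradiction. Therefore L is not regular.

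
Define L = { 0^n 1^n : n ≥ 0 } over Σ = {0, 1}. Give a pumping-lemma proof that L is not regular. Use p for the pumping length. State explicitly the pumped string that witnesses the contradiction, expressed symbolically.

Assume L is regular; let p be its pumping constant.
Take w = 0^p 1^p. Then w ∈ L and |w| = 2p ≥ p.
By the pumping lemma, w = xyz with |xy| ≤ p and |y| > 0.
Since the first p symbols of w are all 0's and |xy| ≤ p, y lies entirely in the leading 0-block: y = 0^k for some k with 1 ≤ k ≤ p.
Pump with i = 2: xy^2z = 0^{p+k} 1^p. For this to lie in L we would need p = p+k, which forces k = 0. But k ≥ 1, so xy^2z ∉ L.
This is a contradiction; hence L is not regular.

0^{p+k} 1^p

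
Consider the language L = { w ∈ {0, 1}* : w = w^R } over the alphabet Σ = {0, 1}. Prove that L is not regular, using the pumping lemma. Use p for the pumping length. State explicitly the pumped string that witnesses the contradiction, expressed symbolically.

Assume L is regular; let p be its pumping constant.
Take w = 0^p 1 0^p, a palindrome of length 2p+1 ≥ p.
By the pumping lemma, w = xyz with |xy| ≤ p and y is nonempty.
Since the first p symbols of w are all 0's and |xy| ≤ p, y lies entirely in the leading 0-block: y = 0^k for some k with 1 ≤ k ≤ p.
Pump with i = 2: xy^2z = 0^{p+k} 1 0^p. Its reverse is 0^p 1 0^{p+k}, which differs from xy^2z since k ≥ 1. So xy^2z is not a palindrome and xy^2z ∉ L.
Contradiction. Therefore L is not regular.

0^{p+k} 1 0^p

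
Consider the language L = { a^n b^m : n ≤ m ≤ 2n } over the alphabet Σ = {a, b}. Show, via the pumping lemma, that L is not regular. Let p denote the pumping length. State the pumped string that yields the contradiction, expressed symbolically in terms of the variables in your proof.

Toward a contradiction, assume L is regular with pumping length p.
Take w = a^p b^p ∈ L (since p ≤ p ≤ 2p), with |w| = 2p ≥ p.
The pumping lemma gives a decomposition w = xyz where |xy| ≤ p and |y| > 0.
Since the first p symbols of w are all a's and |xy| ≤ p, y lies entirely in the leading a-block: y = a^k for some k with 1 ≤ k ≤ p.
Pump with i = 2: xy^2z = a^{p+k} b^p. Now n = p+k > p = m, so the condition n ≤ m fails. Thus xy^2z ∉ L.
Contradiction. Therefore L is not regular.

a^{p+k} b^p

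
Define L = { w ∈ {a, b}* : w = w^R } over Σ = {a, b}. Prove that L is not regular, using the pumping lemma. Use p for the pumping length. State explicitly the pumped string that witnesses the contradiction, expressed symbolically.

Assume L is regular. Let p be the pumping length given by the pumping lemma.
Take w = a^p b a^p, a palindrome of length 2p+1 ≥ p.
By the pumping lemma, w = xyz with |xy| ≤ p and y is nonempty.
Since the first p symbols of w are all a's and |xy| ≤ p, y lies entirely in the leading a-block: y = a^k for some k with 1 ≤ k ≤ p.
Pump with i = 2: xy^2z = a^{p+k} b a^p. Its reverse is a^p b a^{p+k}, which differs from xy^2z since k ≥ 1. So xy^2z is not a palindrome and xy^2z ∉ L.
This contradicts the pumping lemma, so L is not regular.

a^{p+k} b a^p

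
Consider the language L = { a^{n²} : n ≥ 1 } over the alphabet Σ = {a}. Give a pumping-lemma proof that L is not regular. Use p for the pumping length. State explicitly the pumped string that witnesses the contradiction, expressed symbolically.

Assume L is regular. Let p be the pumping length given by the pumping lemma.
Take w = a^{p²} ∈ L with |w| = p² ≥ p.
By the pumping lemma, w = xyz with |xy| ≤ p and |y| > 0.
Then y = a^k for some k with 1 ≤ k ≤ p.
Pump with i = 2: xy^2z = a^{p²+k}. Since 1 ≤ k ≤ p, p² < p²+k ≤ p²+p < (p+1)², so p²+k lies strictly between consecutive squares and is not a perfect square. So xy^2z ∉ L.
This contradicts the pumping lemma, so L is not regular.

a^{p²+k}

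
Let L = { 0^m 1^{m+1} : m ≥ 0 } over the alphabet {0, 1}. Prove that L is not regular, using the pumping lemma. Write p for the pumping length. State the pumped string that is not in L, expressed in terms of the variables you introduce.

Assume L is regular; let p be its pumping constant.
Take w = 0^p 1^{p+1}. Then w ∈ L and |w| = 2p+1 ≥ p.
Write w = xyz as guaranteed by the lemma, with |xy| ≤ p and |y| > 0.
Because |xy| ≤ p and w begins with p copies of 0, we have y = 0^k with 1 ≤ k ≤ p.
Pump with i = 2: xy^2z = 0^{p+k} 1^{p+1}. For this to lie in L we would need p+1 = (p+k)+1, which forces k = 0. But k ≥ 1, so xy^2z ∉ L.
Contradiction. Therefore L is not regular.

0^{p+k} 1^{p+1}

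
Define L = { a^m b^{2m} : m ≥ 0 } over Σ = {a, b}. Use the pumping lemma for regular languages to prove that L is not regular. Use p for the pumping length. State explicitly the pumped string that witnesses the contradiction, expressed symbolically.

Assume L is regular; let p be its pumping constant.
Take w = a^p b^{2p}. Then w ∈ L and |w| = 3p ≥ p.
The pumping lemma gives a decomposition w = xyz where |xy| ≤ p and y is nonempty.
Since the first p symbols of w are all a's and |xy| ≤ p, y lies entirely in the leading a-block: y = a^k for some k with 1 ≤ k ≤ p.
Pump with i = 2: xy^2z = a^{p+k} b^{2p}. For this to lie in L we would need 2p = 2(p+k), which forces k = 0. But k ≥ 1, so xy^2z ∉ L.
Contradiction. Therefore L is not regular.

a^{p+k} b^{2p}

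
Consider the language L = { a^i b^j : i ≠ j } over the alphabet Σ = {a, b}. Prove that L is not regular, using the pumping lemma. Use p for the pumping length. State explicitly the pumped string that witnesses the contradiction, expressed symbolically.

a^{p+p!} b^{p+p!}

Assume L is regular; let p be its pumping constant.
Choose w = a^p b^{p+p!}. Since p ≠ p+p!, w ∈ L; and |w| ≥ p.
Write w = xyz as guaranteed by the lemma, with |xy| ≤ p and |y| ≥ 1.
The first p characters of w are a's, so xy (and hence y) consists only of a's. Write y = a^k, 1 ≤ k ≤ p.
Since 1 ≤ k ≤ p, k divides p!; set t = 1 + p!/k. Then xy^t z has p + (p!/k)·k = p + p! copies of a. Now the a-count equals the b-count, so i ≠ j fails. So xy^t z = a^{p+p!} b^{p+p!} ∉ L.
This contradicts the pumping lemma, so L is not regular.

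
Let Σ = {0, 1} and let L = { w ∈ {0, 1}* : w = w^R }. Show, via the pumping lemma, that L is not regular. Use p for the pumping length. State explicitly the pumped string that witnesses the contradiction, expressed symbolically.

Suppose for contradiction that L is regular, and let p be the pumping length.
Take w = 0^p 1 0^p, a palindrome of length 2p+1 ≥ p.
By the pumping lemma, w = xyz with |xy| ≤ p and |y| > 0.
The first p characters of w are 0's, so xy (and hence y) consists only of 0's. Write y = 0^k, 1 ≤ k ≤ p.
Pump with i = 2: xy^2z = 0^{p+k} 1 0^p. Its reverse is 0^p 1 0^{p+k}, which differs from xy^2z since k ≥ 1. So xy^2z is not a palindrome and xy^2z ∉ L.
This is a contradiction; hence L is not regular.

0^{p+k} 1 0^p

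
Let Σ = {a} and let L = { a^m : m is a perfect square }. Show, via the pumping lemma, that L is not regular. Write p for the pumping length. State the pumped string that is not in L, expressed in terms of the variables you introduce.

Assume L is regular; let p be its pumping constant.
Take w = a^{p²} ∈ L with |w| = p² ≥ p.
Write w = xyz as guaranteed by the lemma, with |xy| ≤ p and |y| > 0.
Then y = a^k for some k with 1 ≤ k ≤ p.
Pump with i = 2: xy^2z = a^{p²+k}. Since 1 ≤ k ≤ p, p² < p²+k ≤ p²+p < (p+1)², so p²+k lies strictly between consecutive squares and is not a perfect square. So xy^2z ∉ L.
This is a contradiction; hence L is not regular.

a^{p²+k}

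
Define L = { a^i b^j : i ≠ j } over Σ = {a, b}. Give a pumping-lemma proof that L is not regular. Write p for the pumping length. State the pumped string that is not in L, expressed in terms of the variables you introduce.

a^{p+p!} b^{p+p!}

Suppose for contradiction that L is regular, and let p be the pumping length.
Choose w = a^p b^{p+p!}. Since p ≠ p+p!, w ∈ L; and |w| ≥ p.
By the pumping lemma, w = xyz with |xy| ≤ p and y is nonempty.
Because |xy| ≤ p and w begins with p copies of a, we have y = a^k with 1 ≤ k ≤ p.
Since 1 ≤ k ≤ p, k divides p!; set t = 1 + p!/k. Then xy^t z has p + (p!/k)·k = p + p! copies of a. Now the a-count equals the b-count, so i ≠ j fails. So xy^t z = a^{p+p!} b^{p+p!} ∉ L.
This contradicts the pumping lemma, so L is not regular.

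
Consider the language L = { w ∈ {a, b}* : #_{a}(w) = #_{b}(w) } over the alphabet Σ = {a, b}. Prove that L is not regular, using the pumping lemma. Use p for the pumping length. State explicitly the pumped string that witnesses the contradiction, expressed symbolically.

a^{p+k} b^p

Assume L is regular. Let p be the pumping length given by the pumping lemma.
Choose w = a^p b^p ∈ L with |w| = 2p ≥ p.
By the pumping lemma, w = xyz with |xy| ≤ p and y is nonempty.
Because |xy| ≤ p and w begins with p copies of a, we have y = a^k with 1 ≤ k ≤ p.
Pump with i = 2: xy^2z = a^{p+k} b^p has p+k occurrences of a but only p of b. Since k ≥ 1 the counts differ, so xy^2z ∉ L.
This is a contradiction; hence L is not regular.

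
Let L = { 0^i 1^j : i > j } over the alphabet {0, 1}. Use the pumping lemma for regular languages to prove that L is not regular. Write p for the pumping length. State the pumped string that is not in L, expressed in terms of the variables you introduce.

0^{p+1-k} 1^p

Assume L is regular; let p be its pumping constant.
Choose w = 0^{p+1} 1^p ∈ L, with |w| = 2p+1 ≥ p.
By the pumping lemma, w = xyz with |xy| ≤ p and y is nonempty.
Since the first p symbols of w are all 0's and |xy| ≤ p, y lies entirely in the leading 0-block: y = 0^k for some k with 1 ≤ k ≤ p.
Consider xy^0z = xz = 0^{p+1-k} 1^p. Since k ≥ 1, the 0-count p+1-k is at most p, so i > j fails; thus xz ∉ L.
This contradicts the pumping lemma, so L is not regular.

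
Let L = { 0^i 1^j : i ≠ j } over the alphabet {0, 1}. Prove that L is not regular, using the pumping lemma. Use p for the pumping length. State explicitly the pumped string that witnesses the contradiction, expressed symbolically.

0^{p+p!} 1^{p+p!}

Toward a contradiction, assume L is regular with pumping length p.
Choose w = 0^p 1^{p+p!}. Since p ≠ p+p!, w ∈ L; and |w| ≥ p.
The pumping lemma gives a decomposition w = xyz where |xy| ≤ p and |y| > 0.
Because |xy| ≤ p and w begins with p copies of 0, we have y = 0^k with 1 ≤ k ≤ p.
Since 1 ≤ k ≤ p, k divides p!; set t = 1 + p!/k. Then xy^t z has p + (p!/k)·k = p + p! copies of 0. Now the 0-count equals the 1-count, so i ≠ j fails. So xy^t z = 0^{p+p!} 1^{p+p!} ∉ L.
This contradicts the pumping lemma, so L is not regular.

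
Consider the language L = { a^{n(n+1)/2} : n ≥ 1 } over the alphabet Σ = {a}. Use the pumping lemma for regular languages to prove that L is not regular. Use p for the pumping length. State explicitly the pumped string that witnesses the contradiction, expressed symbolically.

Assume L is regular; let p be its pumping constant.
Take w = a^{p(p+1)/2} ∈ L with |w| = p(p+1)/2 ≥ p.
Write w = xyz as guaranteed by the lemma, with |xy| ≤ p and |y| ≥ 1.
Then y = a^k for some k with 1 ≤ k ≤ p.
Pump with i = 2: xy^2z = a^{p(p+1)/2+k}. Since 1 ≤ k ≤ p, p(p+1)/2 < p(p+1)/2+k ≤ p(p+1)/2+p < (p+1)(p+2)/2, so p(p+1)/2+k is strictly between consecutive triangular numbers. So xy^2z ∉ L.
Contradiction. Therefore L is not regular.

a^{p(p+1)/2+k}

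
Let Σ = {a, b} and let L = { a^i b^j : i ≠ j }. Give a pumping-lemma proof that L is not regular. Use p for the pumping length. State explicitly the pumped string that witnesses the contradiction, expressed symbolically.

a^{p+p!} b^{p+p!}

Suppose for contradiction that L is regular, and let p be the pumping length.
Choose w = a^p b^{p+p!}. Since p ≠ p+p!, w ∈ L; and |w| ≥ p.
Write w = xyz as guaranteed by the lemma, with |xy| ≤ p and y is nonempty.
Because |xy| ≤ p and w begins with p copies of a, we have y = a^k with 1 ≤ k ≤ p.
Since 1 ≤ k ≤ p, k divides p!; set t = 1 + p!/k. Then xy^t z has p + (p!/k)·k = p + p! copies of a. Now the a-count equals the b-count, so i ≠ j fails. So xy^t z = a^{p+p!} b^{p+p!} ∉ L.
This is a contradiction; hence L is not regular.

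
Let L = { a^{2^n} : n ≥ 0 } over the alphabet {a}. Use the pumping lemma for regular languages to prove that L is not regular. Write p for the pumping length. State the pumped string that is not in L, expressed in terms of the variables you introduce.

Assume L is regular; let p be its pumping constant.
Take w = a^{2^p} ∈ L with |w| = 2^p ≥ p.
The pumping lemma gives a decomposition w = xyz where |xy| ≤ p and |y| > 0.
Then y = a^k for some k with 1 ≤ k ≤ p.
Pump with i = 2: xy^2z = a^{2^p+k}. Since 1 ≤ k ≤ p < 2^p, we have 2^p < 2^p+k < 2^{p+1}, so 2^p+k is not a power of 2. So xy^2z ∉ L.
This contradicts the pumping lemma, so L is not regular.

a^{2^p+k}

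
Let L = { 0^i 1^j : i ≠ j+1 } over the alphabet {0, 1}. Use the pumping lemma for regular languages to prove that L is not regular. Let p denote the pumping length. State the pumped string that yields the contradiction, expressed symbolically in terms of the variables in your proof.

Toward a contradiction, assume L is regular with pumping length p.
Choose w = 0^p 1^{p+p!-1}. Since p ≠ (p+p!-1)+1 = p+p!, w ∈ L; and |w| ≥ p.
By the pumping lemma, w = xyz with |xy| ≤ p and |y| > 0.
Because |xy| ≤ p and w begins with p copies of 0, we have y = 0^k with 1 ≤ k ≤ p.
Since 1 ≤ k ≤ p, k divides p!; set t = 1 + p!/k. Then xy^t z has p + (p!/k)·k = p + p! copies of 0. Now the 0-count is p+p! and (1-count)+1 = (p+p!-1)+1 = p+p!, so i ≠ j+1 fails. So xy^t z = 0^{p+p!} 1^{p+p!-1} ∉ L.
This contradicts the pumping lemma, so L is not regular.

0^{p+p!} 1^{p+p!-1}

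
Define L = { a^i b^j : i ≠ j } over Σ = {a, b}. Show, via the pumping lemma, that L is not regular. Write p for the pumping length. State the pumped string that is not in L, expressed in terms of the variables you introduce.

Suppose for contradiction that L is regular, and let p be the pumping length.
Choose w = a^p b^{p+p!}. Since p ≠ p+p!, w ∈ L; and |w| ≥ p.
The pumping lemma gives a decomposition w = xyz where |xy| ≤ p and |y| > 0.
The first p characters of w are a's, so xy (and hence y) consists only of a's. Write y = a^k, 1 ≤ k ≤ p.
Since 1 ≤ k ≤ p, k divides p!; set t = 1 + p!/k. Then xy^t z has p + (p!/k)·k = p + p! copies of a. Now the a-count equals the b-count, so i ≠ j fails. So xy^t z = a^{p+p!} b^{p+p!} ∉ L.
This contradicts the pumping lemma, so L is not regular.

a^{p+p!} b^{p+p!}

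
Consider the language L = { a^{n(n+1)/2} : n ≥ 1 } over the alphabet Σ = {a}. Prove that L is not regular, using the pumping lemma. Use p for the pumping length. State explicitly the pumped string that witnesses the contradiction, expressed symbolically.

a^{p(p+1)/2+k}

Toward a contradiction, assume L is regular with pumping length p.
Take w = a^{p(p+1)/2} ∈ L with |w| = p(p+1)/2 ≥ p.
By the pumping lemma, w = xyz with |xy| ≤ p and y is nonempty.
Then y = a^k for some k with 1 ≤ k ≤ p.
Pump with i = 2: xy^2z = a^{p(p+1)/2+k}. Since 1 ≤ k ≤ p, p(p+1)/2 < p(p+1)/2+k ≤ p(p+1)/2+p < (p+1)(p+2)/2, so p(p+1)/2+k is strictly between consecutive triangular numbers. So xy^2z ∉ L.
This is a contradiction; hence L is not regular.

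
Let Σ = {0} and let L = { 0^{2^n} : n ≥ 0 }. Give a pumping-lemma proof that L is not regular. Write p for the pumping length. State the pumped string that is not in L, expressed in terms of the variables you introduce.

Suppose for contradiction that L is regular, and let p be the pumping length.
Take w = 0^{2^p} ∈ L with |w| = 2^p ≥ p.
By the pumping lemma, w = xyz with |xy| ≤ p and |y| > 0.
Then y = 0^k for some k with 1 ≤ k ≤ p.
Pump with i = 2: xy^2z = 0^{2^p+k}. Since 1 ≤ k ≤ p < 2^p, we have 2^p < 2^p+k < 2^{p+1}, so 2^p+k is not a power of 2. So xy^2z ∉ L.
Contradiction. Therefore L is not regular.

0^{2^p+k}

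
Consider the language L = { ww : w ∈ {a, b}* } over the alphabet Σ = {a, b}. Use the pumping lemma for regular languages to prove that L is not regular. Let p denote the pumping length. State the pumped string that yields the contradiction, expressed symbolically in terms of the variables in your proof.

Assume L is regular. Let p be the pumping length given by the pumping lemma.
Take w = a^p b^p a^p b^p = uu where u = a^pb^p; then w ∈ L and |w| = 4p ≥ p.
By the pumping lemma, w = xyz with |xy| ≤ p and |y| > 0.
The first p characters of w are a's, so xy (and hence y) consists only of a's. Write y = a^k, 1 ≤ k ≤ p.
Pump with i = 2: xy^2z = a^{p+k} b^p a^p b^p, of length 4p+k. Suppose this equals vv. The string starts with a and ends with b, so v does too; thus the boundary between the two copies of v is a b→a transition. There is exactly one such transition, at position 2p+k, so |v| = 2p+k and |vv| = 4p+2k ≠ 4p+k since k ≥ 1. So xy^2z ∉ L.
This contradicts the pumping lemma, so L is not regular.

a^{p+k} b^p a^p b^p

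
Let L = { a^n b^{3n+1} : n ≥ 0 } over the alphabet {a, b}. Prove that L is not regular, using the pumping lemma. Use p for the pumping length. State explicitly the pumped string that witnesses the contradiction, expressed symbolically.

Assume L is regular; let p be its pumping constant.
Choose w = a^p b^{3p+1}, which is in L with |w| = 4p+1 ≥ p.
The pumping lemma gives a decomposition w = xyz where |xy| ≤ p and |y| ≥ 1.
The first p characters of w are a's, so xy (and hence y) consists only of a's. Write y = a^k, 1 ≤ k ≤ p.
Pump with i = 2: xy^2z = a^{p+k} b^{3p+1}. For this to lie in L we would need 3p+1 = 3(p+k)+1, which forces k = 0. But k ≥ 1, so xy^2z ∉ L.
This contradicts the pumping lemma, so L is not regular.

a^{p+k} b^{3p+1}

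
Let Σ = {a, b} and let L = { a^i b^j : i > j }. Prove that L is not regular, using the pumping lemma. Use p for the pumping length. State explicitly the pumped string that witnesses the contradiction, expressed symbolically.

Suppose for contradiction that L is regular, and let p be the pumping length.
Choose w = a^{p+1} b^p ∈ L, with |w| = 2p+1 ≥ p.
By the pumping lemma, w = xyz with |xy| ≤ p and y is nonempty.
Since the first p symbols of w are all a's and |xy| ≤ p, y lies entirely in the leading a-block: y = a^k for some k with 1 ≤ k ≤ p.
Consider xy^0z = xz = a^{p+1-k} b^p. Since k ≥ 1, the a-count p+1-k is at most p, so i > j fails; thus xz ∉ L.
This contradicts the pumping lemma, so L is not regular.

a^{p+1-k} b^p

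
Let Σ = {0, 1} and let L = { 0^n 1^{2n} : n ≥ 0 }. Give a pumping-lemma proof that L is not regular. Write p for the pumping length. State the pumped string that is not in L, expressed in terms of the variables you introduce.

Assume L is regular; let p be its pumping constant.
Let w = 0^p 1^{2p} ∈ L; note |w| = 3p ≥ p.
By the pumping lemma, w = xyz with |xy| ≤ p and y is nonempty.
Because |xy| ≤ p and w begins with p copies of 0, we have y = 0^k with 1 ≤ k ≤ p.
Pump with i = 2: xy^2z = 0^{p+k} 1^{2p}. For this to lie in L we would need 2p = 2(p+k), which forces k = 0. But k ≥ 1, so xy^2z ∉ L.
Contradiction. Therefore L is not regular.

0^{p+k} 1^{2p}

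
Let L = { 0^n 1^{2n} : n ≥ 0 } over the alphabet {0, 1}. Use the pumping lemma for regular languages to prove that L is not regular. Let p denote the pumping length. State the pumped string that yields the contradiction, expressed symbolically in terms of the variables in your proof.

Assume L is regular. Let p be the pumping length given by the pumping lemma.
Choose w = 0^p 1^{2p}, which is in L with |w| = 3p ≥ p.
By the pumping lemma, w = xyz with |xy| ≤ p and y is nonempty.
The first p characters of w are 0's, so xy (and hence y) consists only of 0's. Write y = 0^k, 1 ≤ k ≤ p.
Pump with i = 2: xy^2z = 0^{p+k} 1^{2p}. For this to lie in L we would need 2p = 2(p+k), which forces k = 0. But k ≥ 1, so xy^2z ∉ L.
This contradicts the pumping lemma, so L is not regular.

0^{p+k} 1^{2p}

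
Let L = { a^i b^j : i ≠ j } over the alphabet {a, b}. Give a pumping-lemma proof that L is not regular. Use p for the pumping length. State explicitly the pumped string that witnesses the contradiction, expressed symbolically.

Toward a contradiction, assume L is regular with pumping length p.
Choose w = a^p b^{p+p!}. Since p ≠ p+p!, w ∈ L; and |w| ≥ p.
By the pumping lemma, w = xyz with |xy| ≤ p and |y| ≥ 1.
Because |xy| ≤ p and w begins with p copies of a, we have y = a^k with 1 ≤ k ≤ p.
Since 1 ≤ k ≤ p, k divides p!; set t = 1 + p!/k. Then xy^t z has p + (p!/k)·k = p + p! copies of a. Now the a-count equals the b-count, so i ≠ j fails. So xy^t z = a^{p+p!} b^{p+p!} ∉ L.
This contradicts the pumping lemma, so L is not regular.

a^{p+p!} b^{p+p!}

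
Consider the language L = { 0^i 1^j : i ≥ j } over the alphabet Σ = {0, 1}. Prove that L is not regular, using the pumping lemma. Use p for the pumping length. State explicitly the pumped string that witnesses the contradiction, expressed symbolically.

0^{p-k} 1^p

Suppose for contradiction that L is regular, and let p be the pumping length.
Choose w = 0^p 1^p ∈ L, with |w| = 2p ≥ p.
Write w = xyz as guaranteed by the lemma, with |xy| ≤ p and |y| ≥ 1.
Because |xy| ≤ p and w begins with p copies of 0, we have y = 0^k with 1 ≤ k ≤ p.
Consider xy^0z = xz = 0^{p-k} 1^p. Since k ≥ 1, the 0-count p-k is less than p, so i ≥ j fails; thus xz ∉ L.
This is a contradiction; hence L is not regular.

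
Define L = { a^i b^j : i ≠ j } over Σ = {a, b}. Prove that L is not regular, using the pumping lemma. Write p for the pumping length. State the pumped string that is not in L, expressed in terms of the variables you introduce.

Assume L is regular; let p be its pumping constant.
Choose w = a^p b^{p+p!}. Since p ≠ p+p!, w ∈ L; and |w| ≥ p.
By the pumping lemma, w = xyz with |xy| ≤ p and |y| > 0.
Because |xy| ≤ p and w begins with p copies of a, we have y = a^k with 1 ≤ k ≤ p.
Since 1 ≤ k ≤ p, k divides p!; set t = 1 + p!/k. Then xy^t z has p + (p!/k)·k = p + p! copies of a. Now the a-count equals the b-count, so i ≠ j fails. So xy^t z = a^{p+p!} b^{p+p!} ∉ L.
Contradiction. Therefore L is not regular.

a^{p+p!} b^{p+p!}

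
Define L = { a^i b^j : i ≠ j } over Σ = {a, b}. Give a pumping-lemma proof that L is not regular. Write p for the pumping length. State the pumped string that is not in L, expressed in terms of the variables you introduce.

a^{p+p!} b^{p+p!}

Toward a contradiction, assume L is regular with pumping length p.
Choose w = a^p b^{p+p!}. Since p ≠ p+p!, w ∈ L; and |w| ≥ p.
The pumping lemma gives a decomposition w = xyz where |xy| ≤ p and |y| ≥ 1.
The first p characters of w are a's, so xy (and hence y) consists only of a's. Write y = a^k, 1 ≤ k ≤ p.
Since 1 ≤ k ≤ p, k divides p!; set t = 1 + p!/k. Then xy^t z has p + (p!/k)·k = p + p! copies of a. Now the a-count equals the b-count, so i ≠ j fails. So xy^t z = a^{p+p!} b^{p+p!} ∉ L.
This is a contradiction; hence L is not regular.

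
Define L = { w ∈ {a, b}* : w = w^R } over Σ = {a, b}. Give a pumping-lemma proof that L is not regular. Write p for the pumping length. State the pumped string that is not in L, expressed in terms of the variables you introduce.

Toward a contradiction, assume L is regular with pumping length p.
Take w = a^p b a^p, a palindrome of length 2p+1 ≥ p.
Write w = xyz as guaranteed by the lemma, with |xy| ≤ p and |y| > 0.
The first p characters of w are a's, so xy (and hence y) consists only of a's. Write y = a^k, 1 ≤ k ≤ p.
Pump with i = 2: xy^2z = a^{p+k} b a^p. Its reverse is a^p b a^{p+k}, which differs from xy^2z since k ≥ 1. So xy^2z is not a palindrome and xy^2z ∉ L.
This contradicts the pumping lemma, so L is not regular.

a^{p+k} b a^p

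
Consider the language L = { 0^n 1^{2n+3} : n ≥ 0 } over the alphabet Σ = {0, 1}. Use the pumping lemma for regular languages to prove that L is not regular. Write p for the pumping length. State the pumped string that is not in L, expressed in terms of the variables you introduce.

0^{p+k} 1^{2p+3}

Assume L is regular. Let p be the pumping length given by the pumping lemma.
Choose w = 0^p 1^{2p+3}, which is in L with |w| = 3p+3 ≥ p.
Write w = xyz as guaranteed by the lemma, with |xy| ≤ p and y is nonempty.
The first p characters of w are 0's, so xy (and hence y) consists only of 0's. Write y = 0^k, 1 ≤ k ≤ p.
Pump with i = 2: xy^2z = 0^{p+k} 1^{2p+3}. For this to lie in L we would need 2p+3 = 2(p+k)+3, which forces k = 0. But k ≥ 1, so xy^2z ∉ L.
This is a contradiction; hence L is not regular.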